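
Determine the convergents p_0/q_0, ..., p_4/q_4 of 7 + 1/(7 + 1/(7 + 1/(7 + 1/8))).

7/1, 50/7, 357/50, 2549/357, 20749/2906

Using the convergent recurrence p_i = a_i*p_{i-1} + p_{i-2}, q_i = a_i*q_{i-1} + q_{i-2} with p_{-2}=0, p_{-1}=1, q_{-2}=1, q_{-1}=0:
  i=0: a_0=7, p_0 = 7*1 + 0 = 7, q_0 = 7*0 + 1 = 1.
  i=1: a_1=7, p_1 = 7*7 + 1 = 50, q_1 = 7*1 + 0 = 7.
  i=2: a_2=7, p_2 = 7*50 + 7 = 357, q_2 = 7*7 + 1 = 50.
  i=3: a_3=7, p_3 = 7*357 + 50 = 2549, q_3 = 7*50 + 7 = 357.
  i=4: a_4=8, p_4 = 8*2549 + 357 = 20749, q_4 = 8*357 + 50 = 2906.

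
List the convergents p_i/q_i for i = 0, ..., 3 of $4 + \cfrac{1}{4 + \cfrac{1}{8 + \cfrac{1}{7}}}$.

4/1, 17/4, 140/33, 997/235

Using the convergent recurrence p_i = a_i*p_{i-1} + p_{i-2}, q_i = a_i*q_{i-1} + q_{i-2} with p_{-2}=0, p_{-1}=1, q_{-2}=1, q_{-1}=0:
  i=0: a_0=4, p_0 = 4*1 + 0 = 4, q_0 = 4*0 + 1 = 1.
  i=1: a_1=4, p_1 = 4*4 + 1 = 17, q_1 = 4*1 + 0 = 4.
  i=2: a_2=8, p_2 = 8*17 + 4 = 140, q_2 = 8*4 + 1 = 33.
  i=3: a_3=7, p_3 = 7*140 + 17 = 997, q_3 = 7*33 + 4 = 235.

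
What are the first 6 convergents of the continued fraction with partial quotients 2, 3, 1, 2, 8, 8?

2/1, 7/3, 9/4, 25/11, 209/92, 1697/747

Using the convergent recurrence p_i = a_i*p_{i-1} + p_{i-2}, q_i = a_i*q_{i-1} + q_{i-2} with p_{-2}=0, p_{-1}=1, q_{-2}=1, q_{-1}=0:
  i=0: a_0=2, p_0 = 2*1 + 0 = 2, q_0 = 2*0 + 1 = 1.
  i=1: a_1=3, p_1 = 3*2 + 1 = 7, q_1 = 3*1 + 0 = 3.
  i=2: a_2=1, p_2 = 1*7 + 2 = 9, q_2 = 1*3 + 1 = 4.
  i=3: a_3=2, p_3 = 2*9 + 7 = 25, q_3 = 2*4 + 3 = 11.
  i=4: a_4=8, p_4 = 8*25 + 9 = 209, q_4 = 8*11 + 4 = 92.
  i=5: a_5=8, p_5 = 8*209 + 25 = 1697, q_5 = 8*92 + 11 = 747.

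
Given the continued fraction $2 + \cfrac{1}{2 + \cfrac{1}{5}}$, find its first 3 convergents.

Using the convergent recurrence p_i = a_i*p_{i-1} + p_{i-2}, q_i = a_i*q_{i-1} + q_{i-2} with p_{-2}=0, p_{-1}=1, q_{-2}=1, q_{-1}=0:
  i=0: a_0=2, p_0 = 2*1 + 0 = 2, q_0 = 2*0 + 1 = 1.
  i=1: a_1=2, p_1 = 2*2 + 1 = 5, q_1 = 2*1 + 0 = 2.
  i=2: a_2=5, p_2 = 5*5 + 2 = 27, q_2 = 5*2 + 1 = 11.

2/1, 5/2, 27/11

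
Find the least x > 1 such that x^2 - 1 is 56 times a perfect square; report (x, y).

(x, y) = (15, 2)

First expand sqrt(56) as a continued fraction. With x_i = (sqrt(56) + m_i)/d_i and (m_0, d_0) = (0, 1): a_0 = floor(sqrt(56)) = 7, since 7^2 = 49 <= 56 < 64 = 8^2.
Iterate m_{i+1} = d_i*a_i - m_i, d_{i+1} = (56 - m_{i+1}^2)/d_i, a_{i+1} = floor((a_0 + m_{i+1})/d_{i+1}):
  m_1 = 1*7 - 0 = 7, d_1 = (56 - 7^2)/1 = 7/1 = 7, a_1 = floor((7 + 7)/7) = 2.
  m_2 = 7*2 - 7 = 7, d_2 = (56 - 7^2)/7 = 7/7 = 1, a_2 = floor((7 + 7)/1) = 14.
  m_3 = 1*14 - 7 = 7, d_3 = (56 - 7^2)/1 = 7/1 = 7: (m_3, d_3) = (m_1, d_1) = (7, 7), so from here the quotients repeat a_1, a_2; the period length is 2.
So sqrt(56) = [7; (2, 14)] with period length k = 2.
k is even, so the fundamental solution of x^2 - 56y^2 = 1 is (p_{k-1}, q_{k-1}) = (p_1, q_1); compute convergents through index 1.
Convergents (p_i = a_i*p_{i-1} + p_{i-2}, q_i = a_i*q_{i-1} + q_{i-2} with p_{-2}=0, p_{-1}=1, q_{-2}=1, q_{-1}=0):
  i=0: a_0=7, p_0 = 7*1 + 0 = 7, q_0 = 7*0 + 1 = 1.
  i=1: a_1=2, p_1 = 2*7 + 1 = 15, q_1 = 2*1 + 0 = 2.
Check: 15^2 - 56*2^2 = 225 - 224 = 1, so (x, y) = (15, 2) solves the equation, and by the theorem it is the least positive solution.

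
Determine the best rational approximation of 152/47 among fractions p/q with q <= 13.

Expand x = 152/47 as a continued fraction with the Euclidean algorithm:
  152 = 3*47 + 11, so a_0 = 3.
  47 = 4*11 + 3, so a_1 = 4.
  11 = 3*3 + 2, so a_2 = 3.
  3 = 1*2 + 1, so a_3 = 1.
  2 = 2*1 + 0, so a_4 = 2.
so x = [3; 4, 3, 1, 2].
Convergents (p_i = a_i*p_{i-1} + p_{i-2}, q_i = a_i*q_{i-1} + q_{i-2} with p_{-2}=0, p_{-1}=1, q_{-2}=1, q_{-1}=0), until the denominator exceeds 13:
  i=0: a_0=3, p_0 = 3*1 + 0 = 3, q_0 = 3*0 + 1 = 1.
  i=1: a_1=4, p_1 = 4*3 + 1 = 13, q_1 = 4*1 + 0 = 4.
  i=2: a_2=3, p_2 = 3*13 + 3 = 42, q_2 = 3*4 + 1 = 13.
  i=3: a_3=1, p_3 = 1*42 + 13 = 55, q_3 = 1*13 + 4 = 17.
q_3 = 17 > 13, so the last convergent with denominator <= 13 is p_2/q_2 = 42/13.
The closest fraction with denominator <= 13 is either p_2/q_2 or the intermediate fraction (k*p_2 + p_1)/(k*q_2 + q_1) with the largest k >= 1 whose denominator stays <= 13; these approach x as k grows, and every other convergent or intermediate fraction in range is farther away.
Largest k: floor((13 - q_1)/q_2) = floor((13 - 4)/13) = 0.
Since k = 0, no intermediate fraction beyond p_2/q_2 has denominator <= 13, so the convergent 42/13 is the closest (its error is |152*13 - 42*47|/(47*13) = 2/611).

42/13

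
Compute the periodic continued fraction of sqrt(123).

[11; (11, 22)]

Write x_i = (sqrt(123) + m_i)/d_i with (m_0, d_0) = (0, 1). a_0 = floor(sqrt(123)) = 11, since 11^2 = 121 <= 123 < 144 = 12^2.
Iterate m_{i+1} = d_i*a_i - m_i, d_{i+1} = (123 - m_{i+1}^2)/d_i, a_{i+1} = floor((a_0 + m_{i+1})/d_{i+1}):
  m_1 = 1*11 - 0 = 11, d_1 = (123 - 11^2)/1 = 2/1 = 2, a_1 = floor((11 + 11)/2) = 11.
  m_2 = 2*11 - 11 = 11, d_2 = (123 - 11^2)/2 = 2/2 = 1, a_2 = floor((11 + 11)/1) = 22.
  m_3 = 1*22 - 11 = 11, d_3 = (123 - 11^2)/1 = 2/1 = 2: (m_3, d_3) = (m_1, d_1) = (11, 2), so from here the quotients repeat a_1, a_2; the period length is 2.
Hence the expansion of sqrt(123) is a_0 = 11 followed by the repeating block 11, 22 (period 2).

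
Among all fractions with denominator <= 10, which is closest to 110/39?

17/6

Expand x = 110/39 as a continued fraction with the Euclidean algorithm:
  110 = 2*39 + 32, so a_0 = 2.
  39 = 1*32 + 7, so a_1 = 1.
  32 = 4*7 + 4, so a_2 = 4.
  7 = 1*4 + 3, so a_3 = 1.
  4 = 1*3 + 1, so a_4 = 1.
  3 = 3*1 + 0, so a_5 = 3.
so x = [2; 1, 4, 1, 1, 3].
Convergents (p_i = a_i*p_{i-1} + p_{i-2}, q_i = a_i*q_{i-1} + q_{i-2} with p_{-2}=0, p_{-1}=1, q_{-2}=1, q_{-1}=0), until the denominator exceeds 10:
  i=0: a_0=2, p_0 = 2*1 + 0 = 2, q_0 = 2*0 + 1 = 1.
  i=1: a_1=1, p_1 = 1*2 + 1 = 3, q_1 = 1*1 + 0 = 1.
  i=2: a_2=4, p_2 = 4*3 + 2 = 14, q_2 = 4*1 + 1 = 5.
  i=3: a_3=1, p_3 = 1*14 + 3 = 17, q_3 = 1*5 + 1 = 6.
  i=4: a_4=1, p_4 = 1*17 + 14 = 31, q_4 = 1*6 + 5 = 11.
q_4 = 11 > 10, so the last convergent with denominator <= 10 is p_3/q_3 = 17/6.
The closest fraction with denominator <= 10 is either p_3/q_3 or the intermediate fraction (k*p_3 + p_2)/(k*q_3 + q_2) with the largest k >= 1 whose denominator stays <= 10; these approach x as k grows, and every other convergent or intermediate fraction in range is farther away.
Largest k: floor((10 - q_2)/q_3) = floor((10 - 5)/6) = 0.
Since k = 0, no intermediate fraction beyond p_3/q_3 has denominator <= 10, so the convergent 17/6 is the closest (its error is |110*6 - 17*39|/(39*6) = 3/234).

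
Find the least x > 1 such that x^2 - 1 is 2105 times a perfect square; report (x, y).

(x, y) = (16978089, 370052)

First expand sqrt(2105) as a continued fraction. With x_i = (sqrt(2105) + m_i)/d_i and (m_0, d_0) = (0, 1): a_0 = floor(sqrt(2105)) = 45, since 45^2 = 2025 <= 2105 < 2116 = 46^2.
Iterate m_{i+1} = d_i*a_i - m_i, d_{i+1} = (2105 - m_{i+1}^2)/d_i, a_{i+1} = floor((a_0 + m_{i+1})/d_{i+1}):
  m_1 = 1*45 - 0 = 45, d_1 = (2105 - 45^2)/1 = 80/1 = 80, a_1 = floor((45 + 45)/80) = 1.
  m_2 = 80*1 - 45 = 35, d_2 = (2105 - 35^2)/80 = 880/80 = 11, a_2 = floor((45 + 35)/11) = 7.
  m_3 = 11*7 - 35 = 42, d_3 = (2105 - 42^2)/11 = 341/11 = 31, a_3 = floor((45 + 42)/31) = 2.
  m_4 = 31*2 - 42 = 20, d_4 = (2105 - 20^2)/31 = 1705/31 = 55, a_4 = floor((45 + 20)/55) = 1.
  m_5 = 55*1 - 20 = 35, d_5 = (2105 - 35^2)/55 = 880/55 = 16, a_5 = floor((45 + 35)/16) = 5.
  m_6 = 16*5 - 35 = 45, d_6 = (2105 - 45^2)/16 = 80/16 = 5, a_6 = floor((45 + 45)/5) = 18.
  m_7 = 5*18 - 45 = 45, d_7 = (2105 - 45^2)/5 = 80/5 = 16, a_7 = floor((45 + 45)/16) = 5.
  m_8 = 16*5 - 45 = 35, d_8 = (2105 - 35^2)/16 = 880/16 = 55, a_8 = floor((45 + 35)/55) = 1.
  m_9 = 55*1 - 35 = 20, d_9 = (2105 - 20^2)/55 = 1705/55 = 31, a_9 = floor((45 + 20)/31) = 2.
  m_10 = 31*2 - 20 = 42, d_10 = (2105 - 42^2)/31 = 341/31 = 11, a_10 = floor((45 + 42)/11) = 7.
  m_11 = 11*7 - 42 = 35, d_11 = (2105 - 35^2)/11 = 880/11 = 80, a_11 = floor((45 + 35)/80) = 1.
  m_12 = 80*1 - 35 = 45, d_12 = (2105 - 45^2)/80 = 80/80 = 1, a_12 = floor((45 + 45)/1) = 90.
  m_13 = 1*90 - 45 = 45, d_13 = (2105 - 45^2)/1 = 80/1 = 80: (m_13, d_13) = (m_1, d_1) = (45, 80), so from here the quotients repeat a_1, ..., a_12; the period length is 12.
So sqrt(2105) = [45; (1, 7, 2, 1, 5, 18, 5, 1, 2, 7, 1, 90)] with period length k = 12.
k is even, so the fundamental solution of x^2 - 2105y^2 = 1 is (p_{k-1}, q_{k-1}) = (p_11, q_11); compute convergents through index 11.
Convergents (p_i = a_i*p_{i-1} + p_{i-2}, q_i = a_i*q_{i-1} + q_{i-2} with p_{-2}=0, p_{-1}=1, q_{-2}=1, q_{-1}=0):
  i=0: a_0=45, p_0 = 45*1 + 0 = 45, q_0 = 45*0 + 1 = 1.
  i=1: a_1=1, p_1 = 1*45 + 1 = 46, q_1 = 1*1 + 0 = 1.
  i=2: a_2=7, p_2 = 7*46 + 45 = 367, q_2 = 7*1 + 1 = 8.
  i=3: a_3=2, p_3 = 2*367 + 46 = 780, q_3 = 2*8 + 1 = 17.
  i=4: a_4=1, p_4 = 1*780 + 367 = 1147, q_4 = 1*17 + 8 = 25.
  i=5: a_5=5, p_5 = 5*1147 + 780 = 6515, q_5 = 5*25 + 17 = 142.
  i=6: a_6=18, p_6 = 18*6515 + 1147 = 118417, q_6 = 18*142 + 25 = 2581.
  i=7: a_7=5, p_7 = 5*118417 + 6515 = 598600, q_7 = 5*2581 + 142 = 13047.
  i=8: a_8=1, p_8 = 1*598600 + 118417 = 717017, q_8 = 1*13047 + 2581 = 15628.
  i=9: a_9=2, p_9 = 2*717017 + 598600 = 2032634, q_9 = 2*15628 + 13047 = 44303.
  i=10: a_10=7, p_10 = 7*2032634 + 717017 = 14945455, q_10 = 7*44303 + 15628 = 325749.
  i=11: a_11=1, p_11 = 1*14945455 + 2032634 = 16978089, q_11 = 1*325749 + 44303 = 370052.
Check: 16978089^2 - 2105*370052^2 = 288255506091921 - 288255506091920 = 1, so (x, y) = (16978089, 370052) solves the equation, and by the theorem it is the least positive solution.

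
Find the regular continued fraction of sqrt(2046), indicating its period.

Write x_i = (sqrt(2046) + m_i)/d_i with (m_0, d_0) = (0, 1). a_0 = floor(sqrt(2046)) = 45, since 45^2 = 2025 <= 2046 < 2116 = 46^2.
Iterate m_{i+1} = d_i*a_i - m_i, d_{i+1} = (2046 - m_{i+1}^2)/d_i, a_{i+1} = floor((a_0 + m_{i+1})/d_{i+1}):
  m_1 = 1*45 - 0 = 45, d_1 = (2046 - 45^2)/1 = 21/1 = 21, a_1 = floor((45 + 45)/21) = 4.
  m_2 = 21*4 - 45 = 39, d_2 = (2046 - 39^2)/21 = 525/21 = 25, a_2 = floor((45 + 39)/25) = 3.
  m_3 = 25*3 - 39 = 36, d_3 = (2046 - 36^2)/25 = 750/25 = 30, a_3 = floor((45 + 36)/30) = 2.
  m_4 = 30*2 - 36 = 24, d_4 = (2046 - 24^2)/30 = 1470/30 = 49, a_4 = floor((45 + 24)/49) = 1.
  m_5 = 49*1 - 24 = 25, d_5 = (2046 - 25^2)/49 = 1421/49 = 29, a_5 = floor((45 + 25)/29) = 2.
  m_6 = 29*2 - 25 = 33, d_6 = (2046 - 33^2)/29 = 957/29 = 33, a_6 = floor((45 + 33)/33) = 2.
  m_7 = 33*2 - 33 = 33, d_7 = (2046 - 33^2)/33 = 957/33 = 29, a_7 = floor((45 + 33)/29) = 2.
  m_8 = 29*2 - 33 = 25, d_8 = (2046 - 25^2)/29 = 1421/29 = 49, a_8 = floor((45 + 25)/49) = 1.
  m_9 = 49*1 - 25 = 24, d_9 = (2046 - 24^2)/49 = 1470/49 = 30, a_9 = floor((45 + 24)/30) = 2.
  m_10 = 30*2 - 24 = 36, d_10 = (2046 - 36^2)/30 = 750/30 = 25, a_10 = floor((45 + 36)/25) = 3.
  m_11 = 25*3 - 36 = 39, d_11 = (2046 - 39^2)/25 = 525/25 = 21, a_11 = floor((45 + 39)/21) = 4.
  m_12 = 21*4 - 39 = 45, d_12 = (2046 - 45^2)/21 = 21/21 = 1, a_12 = floor((45 + 45)/1) = 90.
  m_13 = 1*90 - 45 = 45, d_13 = (2046 - 45^2)/1 = 21/1 = 21: (m_13, d_13) = (m_1, d_1) = (45, 21), so from here the quotients repeat a_1, ..., a_12; the period length is 12.
Hence the expansion of sqrt(2046) is a_0 = 45 followed by the repeating block 4, 3, 2, 1, 2, 2, 2, 1, 2, 3, 4, 90 (period 12).

[45; (4, 3, 2, 1, 2, 2, 2, 1, 2, 3, 4, 90)]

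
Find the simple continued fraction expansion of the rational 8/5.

[1; 1, 1, 2]

Run the Euclidean algorithm on 8 and 5; the successive quotients are the partial quotients a_0, a_1, ... (each step inverts the fractional part left over by the previous one):
  8 = 1*5 + 3, so a_0 = 1.
  5 = 1*3 + 2, so a_1 = 1.
  3 = 1*2 + 1, so a_2 = 1.
  2 = 2*1 + 0, so a_3 = 2.
The remainder reaches 0 after 4 divisions, so the expansion has 4 partial quotients, read off in order.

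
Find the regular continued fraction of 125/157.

[0; 1, 3, 1, 9, 1, 2]

Run the Euclidean algorithm on 125 and 157; the successive quotients are the partial quotients a_0, a_1, ... (each step inverts the fractional part left over by the previous one):
  125 = 0*157 + 125, so a_0 = 0.
  157 = 1*125 + 32, so a_1 = 1.
  125 = 3*32 + 29, so a_2 = 3.
  32 = 1*29 + 3, so a_3 = 1.
  29 = 9*3 + 2, so a_4 = 9.
  3 = 1*2 + 1, so a_5 = 1.
  2 = 2*1 + 0, so a_6 = 2.
The remainder reaches 0 after 7 divisions, so the expansion has 7 partial quotients, read off in order.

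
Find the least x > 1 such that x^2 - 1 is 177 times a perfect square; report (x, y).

(x, y) = (62423, 4692)

First expand sqrt(177) as a continued fraction. With x_i = (sqrt(177) + m_i)/d_i and (m_0, d_0) = (0, 1): a_0 = floor(sqrt(177)) = 13, since 13^2 = 169 <= 177 < 196 = 14^2.
Iterate m_{i+1} = d_i*a_i - m_i, d_{i+1} = (177 - m_{i+1}^2)/d_i, a_{i+1} = floor((a_0 + m_{i+1})/d_{i+1}):
  m_1 = 1*13 - 0 = 13, d_1 = (177 - 13^2)/1 = 8/1 = 8, a_1 = floor((13 + 13)/8) = 3.
  m_2 = 8*3 - 13 = 11, d_2 = (177 - 11^2)/8 = 56/8 = 7, a_2 = floor((13 + 11)/7) = 3.
  m_3 = 7*3 - 11 = 10, d_3 = (177 - 10^2)/7 = 77/7 = 11, a_3 = floor((13 + 10)/11) = 2.
  m_4 = 11*2 - 10 = 12, d_4 = (177 - 12^2)/11 = 33/11 = 3, a_4 = floor((13 + 12)/3) = 8.
  m_5 = 3*8 - 12 = 12, d_5 = (177 - 12^2)/3 = 33/3 = 11, a_5 = floor((13 + 12)/11) = 2.
  m_6 = 11*2 - 12 = 10, d_6 = (177 - 10^2)/11 = 77/11 = 7, a_6 = floor((13 + 10)/7) = 3.
  m_7 = 7*3 - 10 = 11, d_7 = (177 - 11^2)/7 = 56/7 = 8, a_7 = floor((13 + 11)/8) = 3.
  m_8 = 8*3 - 11 = 13, d_8 = (177 - 13^2)/8 = 8/8 = 1, a_8 = floor((13 + 13)/1) = 26.
  m_9 = 1*26 - 13 = 13, d_9 = (177 - 13^2)/1 = 8/1 = 8: (m_9, d_9) = (m_1, d_1) = (13, 8), so from here the quotients repeat a_1, ..., a_8; the period length is 8.
So sqrt(177) = [13; (3, 3, 2, 8, 2, 3, 3, 26)] with period length k = 8.
k is even, so the fundamental solution of x^2 - 177y^2 = 1 is (p_{k-1}, q_{k-1}) = (p_7, q_7); compute convergents through index 7.
Convergents (p_i = a_i*p_{i-1} + p_{i-2}, q_i = a_i*q_{i-1} + q_{i-2} with p_{-2}=0, p_{-1}=1, q_{-2}=1, q_{-1}=0):
  i=0: a_0=13, p_0 = 13*1 + 0 = 13, q_0 = 13*0 + 1 = 1.
  i=1: a_1=3, p_1 = 3*13 + 1 = 40, q_1 = 3*1 + 0 = 3.
  i=2: a_2=3, p_2 = 3*40 + 13 = 133, q_2 = 3*3 + 1 = 10.
  i=3: a_3=2, p_3 = 2*133 + 40 = 306, q_3 = 2*10 + 3 = 23.
  i=4: a_4=8, p_4 = 8*306 + 133 = 2581, q_4 = 8*23 + 10 = 194.
  i=5: a_5=2, p_5 = 2*2581 + 306 = 5468, q_5 = 2*194 + 23 = 411.
  i=6: a_6=3, p_6 = 3*5468 + 2581 = 18985, q_6 = 3*411 + 194 = 1427.
  i=7: a_7=3, p_7 = 3*18985 + 5468 = 62423, q_7 = 3*1427 + 411 = 4692.
Check: 62423^2 - 177*4692^2 = 3896630929 - 3896630928 = 1, so (x, y) = (62423, 4692) solves the equation, and by the theorem it is the least positive solution.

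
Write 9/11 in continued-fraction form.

[0; 1, 4, 2]

Run the Euclidean algorithm on 9 and 11; the successive quotients are the partial quotients a_0, a_1, ... (each step inverts the fractional part left over by the previous one):
  9 = 0*11 + 9, so a_0 = 0.
  11 = 1*9 + 2, so a_1 = 1.
  9 = 4*2 + 1, so a_2 = 4.
  2 = 2*1 + 0, so a_3 = 2.
The remainder reaches 0 after 4 divisions, so the expansion has 4 partial quotients, read off in order.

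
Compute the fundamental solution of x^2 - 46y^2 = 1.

(x, y) = (24335, 3588)

First expand sqrt(46) as a continued fraction. With x_i = (sqrt(46) + m_i)/d_i and (m_0, d_0) = (0, 1): a_0 = floor(sqrt(46)) = 6, since 6^2 = 36 <= 46 < 49 = 7^2.
Iterate m_{i+1} = d_i*a_i - m_i, d_{i+1} = (46 - m_{i+1}^2)/d_i, a_{i+1} = floor((a_0 + m_{i+1})/d_{i+1}):
  m_1 = 1*6 - 0 = 6, d_1 = (46 - 6^2)/1 = 10/1 = 10, a_1 = floor((6 + 6)/10) = 1.
  m_2 = 10*1 - 6 = 4, d_2 = (46 - 4^2)/10 = 30/10 = 3, a_2 = floor((6 + 4)/3) = 3.
  m_3 = 3*3 - 4 = 5, d_3 = (46 - 5^2)/3 = 21/3 = 7, a_3 = floor((6 + 5)/7) = 1.
  m_4 = 7*1 - 5 = 2, d_4 = (46 - 2^2)/7 = 42/7 = 6, a_4 = floor((6 + 2)/6) = 1.
  m_5 = 6*1 - 2 = 4, d_5 = (46 - 4^2)/6 = 30/6 = 5, a_5 = floor((6 + 4)/5) = 2.
  m_6 = 5*2 - 4 = 6, d_6 = (46 - 6^2)/5 = 10/5 = 2, a_6 = floor((6 + 6)/2) = 6.
  m_7 = 2*6 - 6 = 6, d_7 = (46 - 6^2)/2 = 10/2 = 5, a_7 = floor((6 + 6)/5) = 2.
  m_8 = 5*2 - 6 = 4, d_8 = (46 - 4^2)/5 = 30/5 = 6, a_8 = floor((6 + 4)/6) = 1.
  m_9 = 6*1 - 4 = 2, d_9 = (46 - 2^2)/6 = 42/6 = 7, a_9 = floor((6 + 2)/7) = 1.
  m_10 = 7*1 - 2 = 5, d_10 = (46 - 5^2)/7 = 21/7 = 3, a_10 = floor((6 + 5)/3) = 3.
  m_11 = 3*3 - 5 = 4, d_11 = (46 - 4^2)/3 = 30/3 = 10, a_11 = floor((6 + 4)/10) = 1.
  m_12 = 10*1 - 4 = 6, d_12 = (46 - 6^2)/10 = 10/10 = 1, a_12 = floor((6 + 6)/1) = 12.
  m_13 = 1*12 - 6 = 6, d_13 = (46 - 6^2)/1 = 10/1 = 10: (m_13, d_13) = (m_1, d_1) = (6, 10), so from here the quotients repeat a_1, ..., a_12; the period length is 12.
So sqrt(46) = [6; (1, 3, 1, 1, 2, 6, 2, 1, 1, 3, 1, 12)] with period length k = 12.
k is even, so the fundamental solution of x^2 - 46y^2 = 1 is (p_{k-1}, q_{k-1}) = (p_11, q_11); compute convergents through index 11.
Convergents (p_i = a_i*p_{i-1} + p_{i-2}, q_i = a_i*q_{i-1} + q_{i-2} with p_{-2}=0, p_{-1}=1, q_{-2}=1, q_{-1}=0):
  i=0: a_0=6, p_0 = 6*1 + 0 = 6, q_0 = 6*0 + 1 = 1.
  i=1: a_1=1, p_1 = 1*6 + 1 = 7, q_1 = 1*1 + 0 = 1.
  i=2: a_2=3, p_2 = 3*7 + 6 = 27, q_2 = 3*1 + 1 = 4.
  i=3: a_3=1, p_3 = 1*27 + 7 = 34, q_3 = 1*4 + 1 = 5.
  i=4: a_4=1, p_4 = 1*34 + 27 = 61, q_4 = 1*5 + 4 = 9.
  i=5: a_5=2, p_5 = 2*61 + 34 = 156, q_5 = 2*9 + 5 = 23.
  i=6: a_6=6, p_6 = 6*156 + 61 = 997, q_6 = 6*23 + 9 = 147.
  i=7: a_7=2, p_7 = 2*997 + 156 = 2150, q_7 = 2*147 + 23 = 317.
  i=8: a_8=1, p_8 = 1*2150 + 997 = 3147, q_8 = 1*317 + 147 = 464.
  i=9: a_9=1, p_9 = 1*3147 + 2150 = 5297, q_9 = 1*464 + 317 = 781.
  i=10: a_10=3, p_10 = 3*5297 + 3147 = 19038, q_10 = 3*781 + 464 = 2807.
  i=11: a_11=1, p_11 = 1*19038 + 5297 = 24335, q_11 = 1*2807 + 781 = 3588.
Check: 24335^2 - 46*3588^2 = 592192225 - 592192224 = 1, so (x, y) = (24335, 3588) solves the equation, and by the theorem it is the least positive solution.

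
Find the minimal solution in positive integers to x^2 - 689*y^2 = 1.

First expand sqrt(689) as a continued fraction. With x_i = (sqrt(689) + m_i)/d_i and (m_0, d_0) = (0, 1): a_0 = floor(sqrt(689)) = 26, since 26^2 = 676 <= 689 < 729 = 27^2.
Iterate m_{i+1} = d_i*a_i - m_i, d_{i+1} = (689 - m_{i+1}^2)/d_i, a_{i+1} = floor((a_0 + m_{i+1})/d_{i+1}):
  m_1 = 1*26 - 0 = 26, d_1 = (689 - 26^2)/1 = 13/1 = 13, a_1 = floor((26 + 26)/13) = 4.
  m_2 = 13*4 - 26 = 26, d_2 = (689 - 26^2)/13 = 13/13 = 1, a_2 = floor((26 + 26)/1) = 52.
  m_3 = 1*52 - 26 = 26, d_3 = (689 - 26^2)/1 = 13/1 = 13: (m_3, d_3) = (m_1, d_1) = (26, 13), so from here the quotients repeat a_1, a_2; the period length is 2.
So sqrt(689) = [26; (4, 52)] with period length k = 2.
k is even, so the fundamental solution of x^2 - 689y^2 = 1 is (p_{k-1}, q_{k-1}) = (p_1, q_1); compute convergents through index 1.
Convergents (p_i = a_i*p_{i-1} + p_{i-2}, q_i = a_i*q_{i-1} + q_{i-2} with p_{-2}=0, p_{-1}=1, q_{-2}=1, q_{-1}=0):
  i=0: a_0=26, p_0 = 26*1 + 0 = 26, q_0 = 26*0 + 1 = 1.
  i=1: a_1=4, p_1 = 4*26 + 1 = 105, q_1 = 4*1 + 0 = 4.
Check: 105^2 - 689*4^2 = 11025 - 11024 = 1, so (x, y) = (105, 4) solves the equation, and by the theorem it is the least positive solution.

(x, y) = (105, 4)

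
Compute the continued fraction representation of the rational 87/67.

[1; 3, 2, 1, 6]

Run the Euclidean algorithm on 87 and 67; the successive quotients are the partial quotients a_0, a_1, ... (each step inverts the fractional part left over by the previous one):
  87 = 1*67 + 20, so a_0 = 1.
  67 = 3*20 + 7, so a_1 = 3.
  20 = 2*7 + 6, so a_2 = 2.
  7 = 1*6 + 1, so a_3 = 1.
  6 = 6*1 + 0, so a_4 = 6.
The remainder reaches 0 after 5 divisions, so the expansion has 5 partial quotients, read off in order.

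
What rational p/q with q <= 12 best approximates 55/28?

Expand x = 55/28 as a continued fraction with the Euclidean algorithm:
  55 = 1*28 + 27, so a_0 = 1.
  28 = 1*27 + 1, so a_1 = 1.
  27 = 27*1 + 0, so a_2 = 27.
so x = [1; 1, 27].
Convergents (p_i = a_i*p_{i-1} + p_{i-2}, q_i = a_i*q_{i-1} + q_{i-2} with p_{-2}=0, p_{-1}=1, q_{-2}=1, q_{-1}=0), until the denominator exceeds 12:
  i=0: a_0=1, p_0 = 1*1 + 0 = 1, q_0 = 1*0 + 1 = 1.
  i=1: a_1=1, p_1 = 1*1 + 1 = 2, q_1 = 1*1 + 0 = 1.
  i=2: a_2=27, p_2 = 27*2 + 1 = 55, q_2 = 27*1 + 1 = 28.
q_2 = 28 > 12, so the last convergent with denominator <= 12 is p_1/q_1 = 2/1.
The closest fraction with denominator <= 12 is either p_1/q_1 or the intermediate fraction (k*p_1 + p_0)/(k*q_1 + q_0) with the largest k >= 1 whose denominator stays <= 12; these approach x as k grows, and every other convergent or intermediate fraction in range is farther away.
Largest k: floor((12 - q_0)/q_1) = floor((12 - 1)/1) = 11.
That gives (11*2 + 1)/(11*1 + 1) = 23/12.
Compare the errors: |x - 2/1| = |55*1 - 2*28|/(28*1) = 1/28, and |x - 23/12| = |55*12 - 23*28|/(28*12) = 16/336.
Cross-multiplying, 1*336 = 336 < 448 = 16*28, so 1/28 is smaller: the convergent 2/1 is closer to x than 23/12.

2/1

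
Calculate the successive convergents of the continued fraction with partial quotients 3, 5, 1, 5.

Using the convergent recurrence p_i = a_i*p_{i-1} + p_{i-2}, q_i = a_i*q_{i-1} + q_{i-2} with p_{-2}=0, p_{-1}=1, q_{-2}=1, q_{-1}=0:
  i=0: a_0=3, p_0 = 3*1 + 0 = 3, q_0 = 3*0 + 1 = 1.
  i=1: a_1=5, p_1 = 5*3 + 1 = 16, q_1 = 5*1 + 0 = 5.
  i=2: a_2=1, p_2 = 1*16 + 3 = 19, q_2 = 1*5 + 1 = 6.
  i=3: a_3=5, p_3 = 5*19 + 16 = 111, q_3 = 5*6 + 5 = 35.

3/1, 16/5, 19/6, 111/35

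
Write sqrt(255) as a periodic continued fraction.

[15; (1, 30)]

Write x_i = (sqrt(255) + m_i)/d_i with (m_0, d_0) = (0, 1). a_0 = floor(sqrt(255)) = 15, since 15^2 = 225 <= 255 < 256 = 16^2.
Iterate m_{i+1} = d_i*a_i - m_i, d_{i+1} = (255 - m_{i+1}^2)/d_i, a_{i+1} = floor((a_0 + m_{i+1})/d_{i+1}):
  m_1 = 1*15 - 0 = 15, d_1 = (255 - 15^2)/1 = 30/1 = 30, a_1 = floor((15 + 15)/30) = 1.
  m_2 = 30*1 - 15 = 15, d_2 = (255 - 15^2)/30 = 30/30 = 1, a_2 = floor((15 + 15)/1) = 30.
  m_3 = 1*30 - 15 = 15, d_3 = (255 - 15^2)/1 = 30/1 = 30: (m_3, d_3) = (m_1, d_1) = (15, 30), so from here the quotients repeat a_1, a_2; the period length is 2.
Hence the expansion of sqrt(255) is a_0 = 15 followed by the repeating block 1, 30 (period 2).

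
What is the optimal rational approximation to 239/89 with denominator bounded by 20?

Expand x = 239/89 as a continued fraction with the Euclidean algorithm:
  239 = 2*89 + 61, so a_0 = 2.
  89 = 1*61 + 28, so a_1 = 1.
  61 = 2*28 + 5, so a_2 = 2.
  28 = 5*5 + 3, so a_3 = 5.
  5 = 1*3 + 2, so a_4 = 1.
  3 = 1*2 + 1, so a_5 = 1.
  2 = 2*1 + 0, so a_6 = 2.
so x = [2; 1, 2, 5, 1, 1, 2].
Convergents (p_i = a_i*p_{i-1} + p_{i-2}, q_i = a_i*q_{i-1} + q_{i-2} with p_{-2}=0, p_{-1}=1, q_{-2}=1, q_{-1}=0), until the denominator exceeds 20:
  i=0: a_0=2, p_0 = 2*1 + 0 = 2, q_0 = 2*0 + 1 = 1.
  i=1: a_1=1, p_1 = 1*2 + 1 = 3, q_1 = 1*1 + 0 = 1.
  i=2: a_2=2, p_2 = 2*3 + 2 = 8, q_2 = 2*1 + 1 = 3.
  i=3: a_3=5, p_3 = 5*8 + 3 = 43, q_3 = 5*3 + 1 = 16.
  i=4: a_4=1, p_4 = 1*43 + 8 = 51, q_4 = 1*16 + 3 = 19.
  i=5: a_5=1, p_5 = 1*51 + 43 = 94, q_5 = 1*19 + 16 = 35.
q_5 = 35 > 20, so the last convergent with denominator <= 20 is p_4/q_4 = 51/19.
The closest fraction with denominator <= 20 is either p_4/q_4 or the intermediate fraction (k*p_4 + p_3)/(k*q_4 + q_3) with the largest k >= 1 whose denominator stays <= 20; these approach x as k grows, and every other convergent or intermediate fraction in range is farther away.
Largest k: floor((20 - q_3)/q_4) = floor((20 - 16)/19) = 0.
Since k = 0, no intermediate fraction beyond p_4/q_4 has denominator <= 20, so the convergent 51/19 is the closest (its error is |239*19 - 51*89|/(89*19) = 2/1691).

51/19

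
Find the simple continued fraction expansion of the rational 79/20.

[3; 1, 19]

Run the Euclidean algorithm on 79 and 20; the successive quotients are the partial quotients a_0, a_1, ... (each step inverts the fractional part left over by the previous one):
  79 = 3*20 + 19, so a_0 = 3.
  20 = 1*19 + 1, so a_1 = 1.
  19 = 19*1 + 0, so a_2 = 19.
The remainder reaches 0 after 3 divisions, so the expansion has 3 partial quotients, read off in order.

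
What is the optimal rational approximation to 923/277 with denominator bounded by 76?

10/3

Expand x = 923/277 as a continued fraction with the Euclidean algorithm:
  923 = 3*277 + 92, so a_0 = 3.
  277 = 3*92 + 1, so a_1 = 3.
  92 = 92*1 + 0, so a_2 = 92.
so x = [3; 3, 92].
Convergents (p_i = a_i*p_{i-1} + p_{i-2}, q_i = a_i*q_{i-1} + q_{i-2} with p_{-2}=0, p_{-1}=1, q_{-2}=1, q_{-1}=0), until the denominator exceeds 76:
  i=0: a_0=3, p_0 = 3*1 + 0 = 3, q_0 = 3*0 + 1 = 1.
  i=1: a_1=3, p_1 = 3*3 + 1 = 10, q_1 = 3*1 + 0 = 3.
  i=2: a_2=92, p_2 = 92*10 + 3 = 923, q_2 = 92*3 + 1 = 277.
q_2 = 277 > 76, so the last convergent with denominator <= 76 is p_1/q_1 = 10/3.
The closest fraction with denominator <= 76 is either p_1/q_1 or the intermediate fraction (k*p_1 + p_0)/(k*q_1 + q_0) with the largest k >= 1 whose denominator stays <= 76; these approach x as k grows, and every other convergent or intermediate fraction in range is farther away.
Largest k: floor((76 - q_0)/q_1) = floor((76 - 1)/3) = 25.
That gives (25*10 + 3)/(25*3 + 1) = 253/76.
Compare the errors: |x - 10/3| = |923*3 - 10*277|/(277*3) = 1/831, and |x - 253/76| = |923*76 - 253*277|/(277*76) = 67/21052.
Cross-multiplying, 1*21052 = 21052 < 55677 = 67*831, so 1/831 is smaller: the convergent 10/3 is closer to x than 253/76.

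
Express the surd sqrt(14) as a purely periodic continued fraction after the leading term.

Write x_i = (sqrt(14) + m_i)/d_i with (m_0, d_0) = (0, 1). a_0 = floor(sqrt(14)) = 3, since 3^2 = 9 <= 14 < 16 = 4^2.
Iterate m_{i+1} = d_i*a_i - m_i, d_{i+1} = (14 - m_{i+1}^2)/d_i, a_{i+1} = floor((a_0 + m_{i+1})/d_{i+1}):
  m_1 = 1*3 - 0 = 3, d_1 = (14 - 3^2)/1 = 5/1 = 5, a_1 = floor((3 + 3)/5) = 1.
  m_2 = 5*1 - 3 = 2, d_2 = (14 - 2^2)/5 = 10/5 = 2, a_2 = floor((3 + 2)/2) = 2.
  m_3 = 2*2 - 2 = 2, d_3 = (14 - 2^2)/2 = 10/2 = 5, a_3 = floor((3 + 2)/5) = 1.
  m_4 = 5*1 - 2 = 3, d_4 = (14 - 3^2)/5 = 5/5 = 1, a_4 = floor((3 + 3)/1) = 6.
  m_5 = 1*6 - 3 = 3, d_5 = (14 - 3^2)/1 = 5/1 = 5: (m_5, d_5) = (m_1, d_1) = (3, 5), so from here the quotients repeat a_1, ..., a_4; the period length is 4.
Hence the expansion of sqrt(14) is a_0 = 3 followed by the repeating block 1, 2, 1, 6 (period 4).

[3; (1, 2, 1, 6)]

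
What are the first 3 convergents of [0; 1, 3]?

Using the convergent recurrence p_i = a_i*p_{i-1} + p_{i-2}, q_i = a_i*q_{i-1} + q_{i-2} with p_{-2}=0, p_{-1}=1, q_{-2}=1, q_{-1}=0:
  i=0: a_0=0, p_0 = 0*1 + 0 = 0, q_0 = 0*0 + 1 = 1.
  i=1: a_1=1, p_1 = 1*0 + 1 = 1, q_1 = 1*1 + 0 = 1.
  i=2: a_2=3, p_2 = 3*1 + 0 = 3, q_2 = 3*1 + 1 = 4.

0/1, 1/1, 3/4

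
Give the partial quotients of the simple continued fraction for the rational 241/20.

[12; 20]

Run the Euclidean algorithm on 241 and 20; the successive quotients are the partial quotients a_0, a_1, ... (each step inverts the fractional part left over by the previous one):
  241 = 12*20 + 1, so a_0 = 12.
  20 = 20*1 + 0, so a_1 = 20.
The remainder reaches 0 after 2 divisions, so the expansion has 2 partial quotients, read off in order.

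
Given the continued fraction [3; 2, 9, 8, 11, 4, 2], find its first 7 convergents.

3/1, 7/2, 66/19, 535/154, 5951/1713, 24339/7006, 54629/15725

Using the convergent recurrence p_i = a_i*p_{i-1} + p_{i-2}, q_i = a_i*q_{i-1} + q_{i-2} with p_{-2}=0, p_{-1}=1, q_{-2}=1, q_{-1}=0:
  i=0: a_0=3, p_0 = 3*1 + 0 = 3, q_0 = 3*0 + 1 = 1.
  i=1: a_1=2, p_1 = 2*3 + 1 = 7, q_1 = 2*1 + 0 = 2.
  i=2: a_2=9, p_2 = 9*7 + 3 = 66, q_2 = 9*2 + 1 = 19.
  i=3: a_3=8, p_3 = 8*66 + 7 = 535, q_3 = 8*19 + 2 = 154.
  i=4: a_4=11, p_4 = 11*535 + 66 = 5951, q_4 = 11*154 + 19 = 1713.
  i=5: a_5=4, p_5 = 4*5951 + 535 = 24339, q_5 = 4*1713 + 154 = 7006.
  i=6: a_6=2, p_6 = 2*24339 + 5951 = 54629, q_6 = 2*7006 + 1713 = 15725.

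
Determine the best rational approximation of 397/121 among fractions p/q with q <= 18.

Expand x = 397/121 as a continued fraction with the Euclidean algorithm:
  397 = 3*121 + 34, so a_0 = 3.
  121 = 3*34 + 19, so a_1 = 3.
  34 = 1*19 + 15, so a_2 = 1.
  19 = 1*15 + 4, so a_3 = 1.
  15 = 3*4 + 3, so a_4 = 3.
  4 = 1*3 + 1, so a_5 = 1.
  3 = 3*1 + 0, so a_6 = 3.
so x = [3; 3, 1, 1, 3, 1, 3].
Convergents (p_i = a_i*p_{i-1} + p_{i-2}, q_i = a_i*q_{i-1} + q_{i-2} with p_{-2}=0, p_{-1}=1, q_{-2}=1, q_{-1}=0), until the denominator exceeds 18:
  i=0: a_0=3, p_0 = 3*1 + 0 = 3, q_0 = 3*0 + 1 = 1.
  i=1: a_1=3, p_1 = 3*3 + 1 = 10, q_1 = 3*1 + 0 = 3.
  i=2: a_2=1, p_2 = 1*10 + 3 = 13, q_2 = 1*3 + 1 = 4.
  i=3: a_3=1, p_3 = 1*13 + 10 = 23, q_3 = 1*4 + 3 = 7.
  i=4: a_4=3, p_4 = 3*23 + 13 = 82, q_4 = 3*7 + 4 = 25.
q_4 = 25 > 18, so the last convergent with denominator <= 18 is p_3/q_3 = 23/7.
The closest fraction with denominator <= 18 is either p_3/q_3 or the intermediate fraction (k*p_3 + p_2)/(k*q_3 + q_2) with the largest k >= 1 whose denominator stays <= 18; these approach x as k grows, and every other convergent or intermediate fraction in range is farther away.
Largest k: floor((18 - q_2)/q_3) = floor((18 - 4)/7) = 2.
That gives (2*23 + 13)/(2*7 + 4) = 59/18.
Compare the errors: |x - 23/7| = |397*7 - 23*121|/(121*7) = 4/847, and |x - 59/18| = |397*18 - 59*121|/(121*18) = 7/2178.
Cross-multiplying, 7*847 = 5929 < 8712 = 4*2178, so 7/2178 is smaller: the intermediate fraction 59/18 is closer to x than 23/7.

59/18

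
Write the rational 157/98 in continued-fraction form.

[1; 1, 1, 1, 1, 19]

Run the Euclidean algorithm on 157 and 98; the successive quotients are the partial quotients a_0, a_1, ... (each step inverts the fractional part left over by the previous one):
  157 = 1*98 + 59, so a_0 = 1.
  98 = 1*59 + 39, so a_1 = 1.
  59 = 1*39 + 20, so a_2 = 1.
  39 = 1*20 + 19, so a_3 = 1.
  20 = 1*19 + 1, so a_4 = 1.
  19 = 19*1 + 0, so a_5 = 19.
The remainder reaches 0 after 6 divisions, so the expansion has 6 partial quotients, read off in order.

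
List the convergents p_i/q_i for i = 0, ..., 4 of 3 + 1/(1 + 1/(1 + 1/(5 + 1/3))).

3/1, 4/1, 7/2, 39/11, 124/35

Using the convergent recurrence p_i = a_i*p_{i-1} + p_{i-2}, q_i = a_i*q_{i-1} + q_{i-2} with p_{-2}=0, p_{-1}=1, q_{-2}=1, q_{-1}=0:
  i=0: a_0=3, p_0 = 3*1 + 0 = 3, q_0 = 3*0 + 1 = 1.
  i=1: a_1=1, p_1 = 1*3 + 1 = 4, q_1 = 1*1 + 0 = 1.
  i=2: a_2=1, p_2 = 1*4 + 3 = 7, q_2 = 1*1 + 1 = 2.
  i=3: a_3=5, p_3 = 5*7 + 4 = 39, q_3 = 5*2 + 1 = 11.
  i=4: a_4=3, p_4 = 3*39 + 7 = 124, q_4 = 3*11 + 2 = 35.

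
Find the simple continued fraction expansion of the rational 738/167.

Run the Euclidean algorithm on 738 and 167; the successive quotients are the partial quotients a_0, a_1, ... (each step inverts the fractional part left over by the previous one):
  738 = 4*167 + 70, so a_0 = 4.
  167 = 2*70 + 27, so a_1 = 2.
  70 = 2*27 + 16, so a_2 = 2.
  27 = 1*16 + 11, so a_3 = 1.
  16 = 1*11 + 5, so a_4 = 1.
  11 = 2*5 + 1, so a_5 = 2.
  5 = 5*1 + 0, so a_6 = 5.
The remainder reaches 0 after 7 divisions, so the expansion has 7 partial quotients, read off in order.

[4; 2, 2, 1, 1, 2, 5]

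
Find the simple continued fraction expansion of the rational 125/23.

[5; 2, 3, 3]

Run the Euclidean algorithm on 125 and 23; the successive quotients are the partial quotients a_0, a_1, ... (each step inverts the fractional part left over by the previous one):
  125 = 5*23 + 10, so a_0 = 5.
  23 = 2*10 + 3, so a_1 = 2.
  10 = 3*3 + 1, so a_2 = 3.
  3 = 3*1 + 0, so a_3 = 3.
The remainder reaches 0 after 4 divisions, so the expansion has 4 partial quotients, read off in order.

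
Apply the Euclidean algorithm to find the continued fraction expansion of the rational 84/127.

[0; 1, 1, 1, 20, 2]

Run the Euclidean algorithm on 84 and 127; the successive quotients are the partial quotients a_0, a_1, ... (each step inverts the fractional part left over by the previous one):
  84 = 0*127 + 84, so a_0 = 0.
  127 = 1*84 + 43, so a_1 = 1.
  84 = 1*43 + 41, so a_2 = 1.
  43 = 1*41 + 2, so a_3 = 1.
  41 = 20*2 + 1, so a_4 = 20.
  2 = 2*1 + 0, so a_5 = 2.
The remainder reaches 0 after 6 divisions, so the expansion has 6 partial quotients, read off in order.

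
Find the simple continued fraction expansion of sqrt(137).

[11; (1, 2, 2, 1, 1, 2, 2, 1, 22)]

Write x_i = (sqrt(137) + m_i)/d_i with (m_0, d_0) = (0, 1). a_0 = floor(sqrt(137)) = 11, since 11^2 = 121 <= 137 < 144 = 12^2.
Iterate m_{i+1} = d_i*a_i - m_i, d_{i+1} = (137 - m_{i+1}^2)/d_i, a_{i+1} = floor((a_0 + m_{i+1})/d_{i+1}):
  m_1 = 1*11 - 0 = 11, d_1 = (137 - 11^2)/1 = 16/1 = 16, a_1 = floor((11 + 11)/16) = 1.
  m_2 = 16*1 - 11 = 5, d_2 = (137 - 5^2)/16 = 112/16 = 7, a_2 = floor((11 + 5)/7) = 2.
  m_3 = 7*2 - 5 = 9, d_3 = (137 - 9^2)/7 = 56/7 = 8, a_3 = floor((11 + 9)/8) = 2.
  m_4 = 8*2 - 9 = 7, d_4 = (137 - 7^2)/8 = 88/8 = 11, a_4 = floor((11 + 7)/11) = 1.
  m_5 = 11*1 - 7 = 4, d_5 = (137 - 4^2)/11 = 121/11 = 11, a_5 = floor((11 + 4)/11) = 1.
  m_6 = 11*1 - 4 = 7, d_6 = (137 - 7^2)/11 = 88/11 = 8, a_6 = floor((11 + 7)/8) = 2.
  m_7 = 8*2 - 7 = 9, d_7 = (137 - 9^2)/8 = 56/8 = 7, a_7 = floor((11 + 9)/7) = 2.
  m_8 = 7*2 - 9 = 5, d_8 = (137 - 5^2)/7 = 112/7 = 16, a_8 = floor((11 + 5)/16) = 1.
  m_9 = 16*1 - 5 = 11, d_9 = (137 - 11^2)/16 = 16/16 = 1, a_9 = floor((11 + 11)/1) = 22.
  m_10 = 1*22 - 11 = 11, d_10 = (137 - 11^2)/1 = 16/1 = 16: (m_10, d_10) = (m_1, d_1) = (11, 16), so from here the quotients repeat a_1, ..., a_9; the period length is 9.
Hence the expansion of sqrt(137) is a_0 = 11 followed by the repeating block 1, 2, 2, 1, 1, 2, 2, 1, 22 (period 9).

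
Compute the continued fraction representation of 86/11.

Run the Euclidean algorithm on 86 and 11; the successive quotients are the partial quotients a_0, a_1, ... (each step inverts the fractional part left over by the previous one):
  86 = 7*11 + 9, so a_0 = 7.
  11 = 1*9 + 2, so a_1 = 1.
  9 = 4*2 + 1, so a_2 = 4.
  2 = 2*1 + 0, so a_3 = 2.
The remainder reaches 0 after 4 divisions, so the expansion has 4 partial quotients, read off in order.

[7; 1, 4, 2]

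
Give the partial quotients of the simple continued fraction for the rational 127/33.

[3; 1, 5, 1, 1, 2]

Run the Euclidean algorithm on 127 and 33; the successive quotients are the partial quotients a_0, a_1, ... (each step inverts the fractional part left over by the previous one):
  127 = 3*33 + 28, so a_0 = 3.
  33 = 1*28 + 5, so a_1 = 1.
  28 = 5*5 + 3, so a_2 = 5.
  5 = 1*3 + 2, so a_3 = 1.
  3 = 1*2 + 1, so a_4 = 1.
  2 = 2*1 + 0, so a_5 = 2.
The remainder reaches 0 after 6 divisions, so the expansion has 6 partial quotients, read off in order.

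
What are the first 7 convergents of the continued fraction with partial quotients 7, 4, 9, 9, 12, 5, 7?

7/1, 29/4, 268/37, 2441/337, 29560/4081, 150241/20742, 1081247/149275

Using the convergent recurrence p_i = a_i*p_{i-1} + p_{i-2}, q_i = a_i*q_{i-1} + q_{i-2} with p_{-2}=0, p_{-1}=1, q_{-2}=1, q_{-1}=0:
  i=0: a_0=7, p_0 = 7*1 + 0 = 7, q_0 = 7*0 + 1 = 1.
  i=1: a_1=4, p_1 = 4*7 + 1 = 29, q_1 = 4*1 + 0 = 4.
  i=2: a_2=9, p_2 = 9*29 + 7 = 268, q_2 = 9*4 + 1 = 37.
  i=3: a_3=9, p_3 = 9*268 + 29 = 2441, q_3 = 9*37 + 4 = 337.
  i=4: a_4=12, p_4 = 12*2441 + 268 = 29560, q_4 = 12*337 + 37 = 4081.
  i=5: a_5=5, p_5 = 5*29560 + 2441 = 150241, q_5 = 5*4081 + 337 = 20742.
  i=6: a_6=7, p_6 = 7*150241 + 29560 = 1081247, q_6 = 7*20742 + 4081 = 149275.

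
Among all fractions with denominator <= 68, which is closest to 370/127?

67/23

Expand x = 370/127 as a continued fraction with the Euclidean algorithm:
  370 = 2*127 + 116, so a_0 = 2.
  127 = 1*116 + 11, so a_1 = 1.
  116 = 10*11 + 6, so a_2 = 10.
  11 = 1*6 + 5, so a_3 = 1.
  6 = 1*5 + 1, so a_4 = 1.
  5 = 5*1 + 0, so a_5 = 5.
so x = [2; 1, 10, 1, 1, 5].
Convergents (p_i = a_i*p_{i-1} + p_{i-2}, q_i = a_i*q_{i-1} + q_{i-2} with p_{-2}=0, p_{-1}=1, q_{-2}=1, q_{-1}=0), until the denominator exceeds 68:
  i=0: a_0=2, p_0 = 2*1 + 0 = 2, q_0 = 2*0 + 1 = 1.
  i=1: a_1=1, p_1 = 1*2 + 1 = 3, q_1 = 1*1 + 0 = 1.
  i=2: a_2=10, p_2 = 10*3 + 2 = 32, q_2 = 10*1 + 1 = 11.
  i=3: a_3=1, p_3 = 1*32 + 3 = 35, q_3 = 1*11 + 1 = 12.
  i=4: a_4=1, p_4 = 1*35 + 32 = 67, q_4 = 1*12 + 11 = 23.
  i=5: a_5=5, p_5 = 5*67 + 35 = 370, q_5 = 5*23 + 12 = 127.
q_5 = 127 > 68, so the last convergent with denominator <= 68 is p_4/q_4 = 67/23.
The closest fraction with denominator <= 68 is either p_4/q_4 or the intermediate fraction (k*p_4 + p_3)/(k*q_4 + q_3) with the largest k >= 1 whose denominator stays <= 68; these approach x as k grows, and every other convergent or intermediate fraction in range is farther away.
Largest k: floor((68 - q_3)/q_4) = floor((68 - 12)/23) = 2.
That gives (2*67 + 35)/(2*23 + 12) = 169/58.
Compare the errors: |x - 67/23| = |370*23 - 67*127|/(127*23) = 1/2921, and |x - 169/58| = |370*58 - 169*127|/(127*58) = 3/7366.
Cross-multiplying, 1*7366 = 7366 < 8763 = 3*2921, so 1/2921 is smaller: the convergent 67/23 is closer to x than 169/58.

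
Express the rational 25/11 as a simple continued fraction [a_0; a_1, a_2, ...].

Run the Euclidean algorithm on 25 and 11; the successive quotients are the partial quotients a_0, a_1, ... (each step inverts the fractional part left over by the previous one):
  25 = 2*11 + 3, so a_0 = 2.
  11 = 3*3 + 2, so a_1 = 3.
  3 = 1*2 + 1, so a_2 = 1.
  2 = 2*1 + 0, so a_3 = 2.
The remainder reaches 0 after 4 divisions, so the expansion has 4 partial quotients, read off in order.

[2; 3, 1, 2]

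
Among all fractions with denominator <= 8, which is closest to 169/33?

41/8

Expand x = 169/33 as a continued fraction with the Euclidean algorithm:
  169 = 5*33 + 4, so a_0 = 5.
  33 = 8*4 + 1, so a_1 = 8.
  4 = 4*1 + 0, so a_2 = 4.
so x = [5; 8, 4].
Convergents (p_i = a_i*p_{i-1} + p_{i-2}, q_i = a_i*q_{i-1} + q_{i-2} with p_{-2}=0, p_{-1}=1, q_{-2}=1, q_{-1}=0), until the denominator exceeds 8:
  i=0: a_0=5, p_0 = 5*1 + 0 = 5, q_0 = 5*0 + 1 = 1.
  i=1: a_1=8, p_1 = 8*5 + 1 = 41, q_1 = 8*1 + 0 = 8.
  i=2: a_2=4, p_2 = 4*41 + 5 = 169, q_2 = 4*8 + 1 = 33.
q_2 = 33 > 8, so the last convergent with denominator <= 8 is p_1/q_1 = 41/8.
The closest fraction with denominator <= 8 is either p_1/q_1 or the intermediate fraction (k*p_1 + p_0)/(k*q_1 + q_0) with the largest k >= 1 whose denominator stays <= 8; these approach x as k grows, and every other convergent or intermediate fraction in range is farther away.
Largest k: floor((8 - q_0)/q_1) = floor((8 - 1)/8) = 0.
Since k = 0, no intermediate fraction beyond p_1/q_1 has denominator <= 8, so the convergent 41/8 is the closest (its error is |169*8 - 41*33|/(33*8) = 1/264).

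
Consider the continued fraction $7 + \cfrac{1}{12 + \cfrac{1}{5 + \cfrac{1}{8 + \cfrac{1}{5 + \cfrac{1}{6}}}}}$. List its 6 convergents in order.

Using the convergent recurrence p_i = a_i*p_{i-1} + p_{i-2}, q_i = a_i*q_{i-1} + q_{i-2} with p_{-2}=0, p_{-1}=1, q_{-2}=1, q_{-1}=0:
  i=0: a_0=7, p_0 = 7*1 + 0 = 7, q_0 = 7*0 + 1 = 1.
  i=1: a_1=12, p_1 = 12*7 + 1 = 85, q_1 = 12*1 + 0 = 12.
  i=2: a_2=5, p_2 = 5*85 + 7 = 432, q_2 = 5*12 + 1 = 61.
  i=3: a_3=8, p_3 = 8*432 + 85 = 3541, q_3 = 8*61 + 12 = 500.
  i=4: a_4=5, p_4 = 5*3541 + 432 = 18137, q_4 = 5*500 + 61 = 2561.
  i=5: a_5=6, p_5 = 6*18137 + 3541 = 112363, q_5 = 6*2561 + 500 = 15866.

7/1, 85/12, 432/61, 3541/500, 18137/2561, 112363/15866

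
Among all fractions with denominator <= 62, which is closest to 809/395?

127/62

Expand x = 809/395 as a continued fraction with the Euclidean algorithm:
  809 = 2*395 + 19, so a_0 = 2.
  395 = 20*19 + 15, so a_1 = 20.
  19 = 1*15 + 4, so a_2 = 1.
  15 = 3*4 + 3, so a_3 = 3.
  4 = 1*3 + 1, so a_4 = 1.
  3 = 3*1 + 0, so a_5 = 3.
so x = [2; 20, 1, 3, 1, 3].
Convergents (p_i = a_i*p_{i-1} + p_{i-2}, q_i = a_i*q_{i-1} + q_{i-2} with p_{-2}=0, p_{-1}=1, q_{-2}=1, q_{-1}=0), until the denominator exceeds 62:
  i=0: a_0=2, p_0 = 2*1 + 0 = 2, q_0 = 2*0 + 1 = 1.
  i=1: a_1=20, p_1 = 20*2 + 1 = 41, q_1 = 20*1 + 0 = 20.
  i=2: a_2=1, p_2 = 1*41 + 2 = 43, q_2 = 1*20 + 1 = 21.
  i=3: a_3=3, p_3 = 3*43 + 41 = 170, q_3 = 3*21 + 20 = 83.
q_3 = 83 > 62, so the last convergent with denominator <= 62 is p_2/q_2 = 43/21.
The closest fraction with denominator <= 62 is either p_2/q_2 or the intermediate fraction (k*p_2 + p_1)/(k*q_2 + q_1) with the largest k >= 1 whose denominator stays <= 62; these approach x as k grows, and every other convergent or intermediate fraction in range is farther away.
Largest k: floor((62 - q_1)/q_2) = floor((62 - 20)/21) = 2.
That gives (2*43 + 41)/(2*21 + 20) = 127/62.
Compare the errors: |x - 43/21| = |809*21 - 43*395|/(395*21) = 4/8295, and |x - 127/62| = |809*62 - 127*395|/(395*62) = 7/24490.
Cross-multiplying, 7*8295 = 58065 < 97960 = 4*24490, so 7/24490 is smaller: the intermediate fraction 127/62 is closer to x than 43/21.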